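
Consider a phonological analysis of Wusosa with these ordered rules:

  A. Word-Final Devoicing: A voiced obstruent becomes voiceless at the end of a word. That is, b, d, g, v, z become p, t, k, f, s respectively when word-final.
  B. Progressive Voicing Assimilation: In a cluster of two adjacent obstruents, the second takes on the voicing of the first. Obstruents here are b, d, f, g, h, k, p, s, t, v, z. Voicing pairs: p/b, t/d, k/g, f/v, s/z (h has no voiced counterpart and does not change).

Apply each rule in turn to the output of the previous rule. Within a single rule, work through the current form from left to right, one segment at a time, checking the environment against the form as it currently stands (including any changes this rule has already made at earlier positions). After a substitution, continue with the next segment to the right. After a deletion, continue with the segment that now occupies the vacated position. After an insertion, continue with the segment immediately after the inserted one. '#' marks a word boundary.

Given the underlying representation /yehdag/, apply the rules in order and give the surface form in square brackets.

[yehtak]

A Word-Final Devoicing: [yehdag] → [yehdak]
B Progressive Voicing Assimilation: [yehdak] → [yehtak]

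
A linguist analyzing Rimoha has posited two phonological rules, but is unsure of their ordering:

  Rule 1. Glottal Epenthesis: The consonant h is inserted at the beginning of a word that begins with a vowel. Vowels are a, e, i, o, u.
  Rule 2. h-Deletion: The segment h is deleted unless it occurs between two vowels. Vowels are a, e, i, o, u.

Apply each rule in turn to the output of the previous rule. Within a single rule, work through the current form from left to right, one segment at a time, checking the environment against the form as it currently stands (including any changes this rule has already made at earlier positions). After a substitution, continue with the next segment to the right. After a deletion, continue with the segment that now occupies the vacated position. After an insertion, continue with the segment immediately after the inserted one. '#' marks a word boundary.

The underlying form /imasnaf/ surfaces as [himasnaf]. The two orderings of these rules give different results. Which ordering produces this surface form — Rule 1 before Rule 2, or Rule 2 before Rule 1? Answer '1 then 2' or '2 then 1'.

Order 1 then 2:
  1 Glottal Epenthesis: [imasnaf] → [himasnaf]
  2 h-Deletion: [himasnaf] → [imasnaf]
  result: [imasnaf]
Order 2 then 1:
  2 h-Deletion: no change — [imasnaf]
  1 Glottal Epenthesis: [imasnaf] → [himasnaf]
  result: [himasnaf]

2 then 1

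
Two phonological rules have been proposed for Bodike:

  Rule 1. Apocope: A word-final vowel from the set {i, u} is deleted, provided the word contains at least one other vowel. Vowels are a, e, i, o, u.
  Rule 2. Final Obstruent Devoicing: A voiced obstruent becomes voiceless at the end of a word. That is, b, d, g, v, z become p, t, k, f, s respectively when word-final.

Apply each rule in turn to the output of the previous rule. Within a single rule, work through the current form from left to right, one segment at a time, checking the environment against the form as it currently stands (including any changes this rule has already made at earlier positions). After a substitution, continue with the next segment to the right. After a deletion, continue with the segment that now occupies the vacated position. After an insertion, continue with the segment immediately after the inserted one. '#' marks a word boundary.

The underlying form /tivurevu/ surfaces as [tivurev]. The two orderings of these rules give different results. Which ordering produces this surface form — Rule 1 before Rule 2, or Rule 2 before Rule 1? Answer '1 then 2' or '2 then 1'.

Order 1 then 2:
  1 Apocope: [tivurevu] → [tivurev]
  2 Final Obstruent Devoicing: [tivurev] → [tivuref]
  result: [tivuref]
Order 2 then 1:
  2 Final Obstruent Devoicing: no change — [tivurevu]
  1 Apocope: [tivurevu] → [tivurev]
  result: [tivurev]

2 then 1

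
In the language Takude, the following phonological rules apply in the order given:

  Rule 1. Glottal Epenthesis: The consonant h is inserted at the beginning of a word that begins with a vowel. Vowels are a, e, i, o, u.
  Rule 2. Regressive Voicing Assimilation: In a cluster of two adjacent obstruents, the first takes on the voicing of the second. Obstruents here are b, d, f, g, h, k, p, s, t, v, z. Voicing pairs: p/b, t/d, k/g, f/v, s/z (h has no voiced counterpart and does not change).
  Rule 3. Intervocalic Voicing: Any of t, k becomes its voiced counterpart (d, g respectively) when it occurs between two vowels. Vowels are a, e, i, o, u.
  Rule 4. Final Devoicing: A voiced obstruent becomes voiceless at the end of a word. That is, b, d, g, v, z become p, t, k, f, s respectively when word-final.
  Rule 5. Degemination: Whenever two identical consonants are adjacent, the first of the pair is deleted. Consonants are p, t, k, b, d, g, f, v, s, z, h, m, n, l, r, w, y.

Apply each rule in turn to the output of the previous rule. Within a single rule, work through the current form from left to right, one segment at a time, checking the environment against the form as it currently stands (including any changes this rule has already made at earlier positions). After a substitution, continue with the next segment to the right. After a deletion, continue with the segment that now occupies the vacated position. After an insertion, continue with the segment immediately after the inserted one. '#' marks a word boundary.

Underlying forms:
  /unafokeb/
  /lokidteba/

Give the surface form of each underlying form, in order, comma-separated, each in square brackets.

[hunafogep], [logiteba]

/unafokeb/:
  Rule 1 Glottal Epenthesis: [unafokeb] → [hunafokeb]
  Rule 2 Regressive Voicing Assimilation: no change — [hunafokeb]
  Rule 3 Intervocalic Voicing: [hunafokeb] → [hunafogeb]
  Rule 4 Final Devoicing: [hunafogeb] → [hunafogep]
  Rule 5 Degemination: no change — [hunafogep]
/lokidteba/:
  Rule 1 Glottal Epenthesis: no change — [lokidteba]
  Rule 2 Regressive Voicing Assimilation: [lokidteba] → [lokitteba]
  Rule 3 Intervocalic Voicing: [lokitteba] → [logitteba]
  Rule 4 Final Devoicing: no change — [logitteba]
  Rule 5 Degemination: [logitteba] → [logiteba]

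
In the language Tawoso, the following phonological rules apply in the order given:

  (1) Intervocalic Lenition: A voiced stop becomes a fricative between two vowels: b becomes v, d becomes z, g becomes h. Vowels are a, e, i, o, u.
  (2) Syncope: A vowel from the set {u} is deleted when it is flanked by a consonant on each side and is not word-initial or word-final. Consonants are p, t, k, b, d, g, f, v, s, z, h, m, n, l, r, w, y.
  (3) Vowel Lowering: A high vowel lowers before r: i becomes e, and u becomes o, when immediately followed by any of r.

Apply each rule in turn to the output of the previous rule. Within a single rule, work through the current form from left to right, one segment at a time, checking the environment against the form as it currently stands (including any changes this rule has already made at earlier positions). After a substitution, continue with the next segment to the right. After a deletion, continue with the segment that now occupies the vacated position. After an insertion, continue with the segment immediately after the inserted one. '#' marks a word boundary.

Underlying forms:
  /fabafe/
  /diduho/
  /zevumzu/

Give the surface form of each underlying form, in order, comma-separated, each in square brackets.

/fabafe/:
  (1) Intervocalic Lenition: [fabafe] → [favafe]
  (2) Syncope: no change — [favafe]
  (3) Vowel Lowering: no change — [favafe]
/diduho/:
  (1) Intervocalic Lenition: [diduho] → [dizuho]
  (2) Syncope: [dizuho] → [dizho]
  (3) Vowel Lowering: no change — [dizho]
/zevumzu/:
  (1) Intervocalic Lenition: no change — [zevumzu]
  (2) Syncope: [zevumzu] → [zevmzu]
  (3) Vowel Lowering: no change — [zevmzu]

[favafe], [dizho], [zevmzu]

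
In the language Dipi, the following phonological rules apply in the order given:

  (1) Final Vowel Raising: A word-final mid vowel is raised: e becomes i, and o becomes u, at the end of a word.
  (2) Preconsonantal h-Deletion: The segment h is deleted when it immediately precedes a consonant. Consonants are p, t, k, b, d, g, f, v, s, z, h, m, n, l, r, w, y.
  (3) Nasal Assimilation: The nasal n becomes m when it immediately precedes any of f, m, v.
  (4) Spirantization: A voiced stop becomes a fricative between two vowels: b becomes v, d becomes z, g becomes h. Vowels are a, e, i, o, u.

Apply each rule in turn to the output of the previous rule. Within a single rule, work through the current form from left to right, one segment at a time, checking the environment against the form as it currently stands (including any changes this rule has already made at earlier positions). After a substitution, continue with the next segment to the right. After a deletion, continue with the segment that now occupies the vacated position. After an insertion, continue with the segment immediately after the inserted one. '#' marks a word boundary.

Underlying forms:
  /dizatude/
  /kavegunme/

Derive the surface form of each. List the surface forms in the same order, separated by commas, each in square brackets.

[dizatuzi], [kavehummi]

/dizatude/:
  (1) Final Vowel Raising: [dizatude] → [dizatudi]
  (2) Preconsonantal h-Deletion: no change — [dizatudi]
  (3) Nasal Assimilation: no change — [dizatudi]
  (4) Spirantization: [dizatudi] → [dizatuzi]
/kavegunme/:
  (1) Final Vowel Raising: [kavegunme] → [kavegunmi]
  (2) Preconsonantal h-Deletion: no change — [kavegunmi]
  (3) Nasal Assimilation: [kavegunmi] → [kavegummi]
  (4) Spirantization: [kavegummi] → [kavehummi]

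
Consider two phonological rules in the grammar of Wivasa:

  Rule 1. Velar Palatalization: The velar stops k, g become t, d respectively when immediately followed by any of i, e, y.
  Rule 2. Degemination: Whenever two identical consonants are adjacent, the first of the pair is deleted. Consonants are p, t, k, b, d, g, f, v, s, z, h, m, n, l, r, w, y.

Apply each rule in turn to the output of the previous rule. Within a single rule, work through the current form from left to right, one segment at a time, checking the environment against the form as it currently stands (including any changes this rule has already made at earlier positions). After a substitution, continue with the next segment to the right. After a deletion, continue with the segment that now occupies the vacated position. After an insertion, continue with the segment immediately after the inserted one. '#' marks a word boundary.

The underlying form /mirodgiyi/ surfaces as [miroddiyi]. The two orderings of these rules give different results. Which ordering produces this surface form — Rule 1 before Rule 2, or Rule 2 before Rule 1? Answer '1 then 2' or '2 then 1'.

2 then 1

Order 1 then 2:
  1 Velar Palatalization: [mirodgiyi] → [miroddiyi]
  2 Degemination: [miroddiyi] → [mirodiyi]
  result: [mirodiyi]
Order 2 then 1:
  2 Degemination: no change — [mirodgiyi]
  1 Velar Palatalization: [mirodgiyi] → [miroddiyi]
  result: [miroddiyi]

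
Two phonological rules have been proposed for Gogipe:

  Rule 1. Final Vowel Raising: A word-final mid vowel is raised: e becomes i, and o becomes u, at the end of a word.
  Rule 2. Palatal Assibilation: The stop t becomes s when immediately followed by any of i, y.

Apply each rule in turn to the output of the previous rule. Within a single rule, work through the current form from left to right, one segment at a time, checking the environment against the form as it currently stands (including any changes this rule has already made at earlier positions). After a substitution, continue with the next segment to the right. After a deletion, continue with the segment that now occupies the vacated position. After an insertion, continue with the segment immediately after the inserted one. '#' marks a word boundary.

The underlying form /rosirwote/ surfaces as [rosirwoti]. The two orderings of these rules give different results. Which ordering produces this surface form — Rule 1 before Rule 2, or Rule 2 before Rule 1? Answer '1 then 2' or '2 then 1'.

2 then 1

Order 1 then 2:
  1 Final Vowel Raising: [rosirwote] → [rosirwoti]
  2 Palatal Assibilation: [rosirwoti] → [rosirwosi]
  result: [rosirwosi]
Order 2 then 1:
  2 Palatal Assibilation: no change — [rosirwote]
  1 Final Vowel Raising: [rosirwote] → [rosirwoti]
  result: [rosirwoti]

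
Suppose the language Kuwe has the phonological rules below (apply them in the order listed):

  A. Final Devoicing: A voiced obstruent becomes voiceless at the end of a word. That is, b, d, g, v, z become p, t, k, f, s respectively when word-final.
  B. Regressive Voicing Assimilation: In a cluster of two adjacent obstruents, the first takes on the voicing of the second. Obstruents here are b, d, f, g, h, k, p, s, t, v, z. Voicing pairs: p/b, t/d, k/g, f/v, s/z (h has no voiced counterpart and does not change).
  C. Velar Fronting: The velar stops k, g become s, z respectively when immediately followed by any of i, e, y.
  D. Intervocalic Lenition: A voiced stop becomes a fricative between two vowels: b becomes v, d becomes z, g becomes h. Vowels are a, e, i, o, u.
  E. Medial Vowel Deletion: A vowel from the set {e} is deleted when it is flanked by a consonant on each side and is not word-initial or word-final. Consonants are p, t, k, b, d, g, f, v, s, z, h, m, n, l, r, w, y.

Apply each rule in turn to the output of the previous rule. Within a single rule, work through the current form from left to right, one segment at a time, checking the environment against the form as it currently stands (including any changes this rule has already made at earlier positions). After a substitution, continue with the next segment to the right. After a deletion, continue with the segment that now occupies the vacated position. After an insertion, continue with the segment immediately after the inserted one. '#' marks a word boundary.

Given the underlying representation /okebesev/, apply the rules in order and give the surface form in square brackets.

[osvsf]

A Final Devoicing: [okebesev] → [okebesef]
B Regressive Voicing Assimilation: no change — [okebesef]
C Velar Fronting: [okebesef] → [osebesef]
D Intervocalic Lenition: [osebesef] → [osevesef]
E Medial Vowel Deletion: [osevesef] → [osvsf]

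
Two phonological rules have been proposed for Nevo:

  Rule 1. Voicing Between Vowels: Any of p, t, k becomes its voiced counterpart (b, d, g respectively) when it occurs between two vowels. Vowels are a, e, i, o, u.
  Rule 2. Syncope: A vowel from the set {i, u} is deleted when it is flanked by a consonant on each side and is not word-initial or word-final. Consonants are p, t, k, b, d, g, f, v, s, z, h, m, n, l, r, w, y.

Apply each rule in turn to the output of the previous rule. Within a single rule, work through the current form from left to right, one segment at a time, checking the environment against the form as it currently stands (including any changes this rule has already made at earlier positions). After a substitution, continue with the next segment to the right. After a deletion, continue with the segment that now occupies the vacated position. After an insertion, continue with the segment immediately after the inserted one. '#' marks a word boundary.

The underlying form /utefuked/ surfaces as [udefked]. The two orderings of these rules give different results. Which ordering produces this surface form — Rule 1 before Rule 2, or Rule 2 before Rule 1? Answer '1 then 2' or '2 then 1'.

Order 1 then 2:
  1 Voicing Between Vowels: [utefuked] → [udefuged]
  2 Syncope: [udefuged] → [udefged]
  result: [udefged]
Order 2 then 1:
  2 Syncope: [utefuked] → [utefked]
  1 Voicing Between Vowels: [utefked] → [udefked]
  result: [udefked]

2 then 1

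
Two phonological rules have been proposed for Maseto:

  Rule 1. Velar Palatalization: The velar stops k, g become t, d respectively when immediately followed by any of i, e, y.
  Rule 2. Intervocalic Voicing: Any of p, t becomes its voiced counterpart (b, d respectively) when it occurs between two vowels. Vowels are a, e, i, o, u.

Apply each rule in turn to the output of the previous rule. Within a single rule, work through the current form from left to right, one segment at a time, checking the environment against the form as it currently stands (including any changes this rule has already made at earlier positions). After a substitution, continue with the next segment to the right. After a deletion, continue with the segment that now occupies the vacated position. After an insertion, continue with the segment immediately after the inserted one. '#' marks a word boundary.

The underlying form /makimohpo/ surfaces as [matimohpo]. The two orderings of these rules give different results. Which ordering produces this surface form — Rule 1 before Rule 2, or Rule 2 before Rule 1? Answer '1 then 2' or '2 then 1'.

2 then 1

Order 1 then 2:
  1 Velar Palatalization: [makimohpo] → [matimohpo]
  2 Intervocalic Voicing: [matimohpo] → [madimohpo]
  result: [madimohpo]
Order 2 then 1:
  2 Intervocalic Voicing: no change — [makimohpo]
  1 Velar Palatalization: [makimohpo] → [matimohpo]
  result: [matimohpo]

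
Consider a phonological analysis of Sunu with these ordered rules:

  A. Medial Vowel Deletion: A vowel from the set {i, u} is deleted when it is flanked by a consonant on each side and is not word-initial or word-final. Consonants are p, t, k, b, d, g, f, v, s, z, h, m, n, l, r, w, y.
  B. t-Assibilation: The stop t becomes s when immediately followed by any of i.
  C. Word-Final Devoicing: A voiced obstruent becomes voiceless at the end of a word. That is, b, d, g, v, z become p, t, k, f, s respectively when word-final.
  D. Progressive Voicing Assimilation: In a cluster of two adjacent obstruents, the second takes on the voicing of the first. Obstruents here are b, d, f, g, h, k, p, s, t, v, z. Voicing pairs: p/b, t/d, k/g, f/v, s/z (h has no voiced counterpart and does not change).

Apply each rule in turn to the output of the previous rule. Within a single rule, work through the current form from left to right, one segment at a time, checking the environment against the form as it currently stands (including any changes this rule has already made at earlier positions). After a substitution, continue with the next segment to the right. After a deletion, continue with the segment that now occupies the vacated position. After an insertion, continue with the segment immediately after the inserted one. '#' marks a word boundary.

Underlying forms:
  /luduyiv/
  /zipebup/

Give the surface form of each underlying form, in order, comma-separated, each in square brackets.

/luduyiv/:
  A Medial Vowel Deletion: [luduyiv] → [ldyv]
  B t-Assibilation: no change — [ldyv]
  C Word-Final Devoicing: [ldyv] → [ldyf]
  D Progressive Voicing Assimilation: no change — [ldyf]
/zipebup/:
  A Medial Vowel Deletion: [zipebup] → [zpebp]
  B t-Assibilation: no change — [zpebp]
  C Word-Final Devoicing: no change — [zpebp]
  D Progressive Voicing Assimilation: [zpebp] → [zbebb]

[ldyf], [zbebb]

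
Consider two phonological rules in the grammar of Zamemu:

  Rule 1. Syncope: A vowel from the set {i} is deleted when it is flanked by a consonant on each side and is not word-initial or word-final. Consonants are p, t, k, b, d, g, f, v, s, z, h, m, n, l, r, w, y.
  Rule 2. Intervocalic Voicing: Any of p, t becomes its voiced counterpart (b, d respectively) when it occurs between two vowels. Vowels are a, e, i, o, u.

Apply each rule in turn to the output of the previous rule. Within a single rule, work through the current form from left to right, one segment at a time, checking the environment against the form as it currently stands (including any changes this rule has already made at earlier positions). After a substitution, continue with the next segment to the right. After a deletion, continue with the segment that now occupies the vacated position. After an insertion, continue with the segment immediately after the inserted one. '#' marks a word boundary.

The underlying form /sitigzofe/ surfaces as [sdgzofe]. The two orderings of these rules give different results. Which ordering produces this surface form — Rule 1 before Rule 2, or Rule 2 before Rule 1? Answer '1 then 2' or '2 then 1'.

2 then 1

Order 1 then 2:
  1 Syncope: [sitigzofe] → [stgzofe]
  2 Intervocalic Voicing: no change — [stgzofe]
  result: [stgzofe]
Order 2 then 1:
  2 Intervocalic Voicing: [sitigzofe] → [sidigzofe]
  1 Syncope: [sidigzofe] → [sdgzofe]
  result: [sdgzofe]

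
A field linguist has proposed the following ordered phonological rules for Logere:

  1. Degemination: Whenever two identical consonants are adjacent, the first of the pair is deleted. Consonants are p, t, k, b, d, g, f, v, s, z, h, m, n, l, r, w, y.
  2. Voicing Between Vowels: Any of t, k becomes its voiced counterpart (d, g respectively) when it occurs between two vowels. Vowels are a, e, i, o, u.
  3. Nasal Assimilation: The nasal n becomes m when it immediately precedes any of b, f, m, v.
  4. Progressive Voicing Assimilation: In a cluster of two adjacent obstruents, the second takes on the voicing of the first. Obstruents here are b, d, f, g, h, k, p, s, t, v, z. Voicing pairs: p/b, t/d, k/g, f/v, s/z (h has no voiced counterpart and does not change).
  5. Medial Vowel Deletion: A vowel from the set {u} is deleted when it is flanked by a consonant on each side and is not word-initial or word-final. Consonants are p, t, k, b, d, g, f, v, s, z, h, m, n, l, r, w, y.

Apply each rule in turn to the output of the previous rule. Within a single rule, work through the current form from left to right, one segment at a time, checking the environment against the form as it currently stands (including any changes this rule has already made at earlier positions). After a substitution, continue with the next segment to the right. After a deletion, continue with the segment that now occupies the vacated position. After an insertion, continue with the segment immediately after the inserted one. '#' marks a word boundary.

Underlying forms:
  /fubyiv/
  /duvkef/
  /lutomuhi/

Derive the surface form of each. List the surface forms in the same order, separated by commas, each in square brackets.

/fubyiv/:
  1 Degemination: no change — [fubyiv]
  2 Voicing Between Vowels: no change — [fubyiv]
  3 Nasal Assimilation: no change — [fubyiv]
  4 Progressive Voicing Assimilation: no change — [fubyiv]
  5 Medial Vowel Deletion: [fubyiv] → [fbyiv]
/duvkef/:
  1 Degemination: no change — [duvkef]
  2 Voicing Between Vowels: no change — [duvkef]
  3 Nasal Assimilation: no change — [duvkef]
  4 Progressive Voicing Assimilation: [duvkef] → [duvgef]
  5 Medial Vowel Deletion: [duvgef] → [dvgef]
/lutomuhi/:
  1 Degemination: no change — [lutomuhi]
  2 Voicing Between Vowels: [lutomuhi] → [ludomuhi]
  3 Nasal Assimilation: no change — [ludomuhi]
  4 Progressive Voicing Assimilation: no change — [ludomuhi]
  5 Medial Vowel Deletion: [ludomuhi] → [ldomhi]

[fbyiv], [dvgef], [ldomhi]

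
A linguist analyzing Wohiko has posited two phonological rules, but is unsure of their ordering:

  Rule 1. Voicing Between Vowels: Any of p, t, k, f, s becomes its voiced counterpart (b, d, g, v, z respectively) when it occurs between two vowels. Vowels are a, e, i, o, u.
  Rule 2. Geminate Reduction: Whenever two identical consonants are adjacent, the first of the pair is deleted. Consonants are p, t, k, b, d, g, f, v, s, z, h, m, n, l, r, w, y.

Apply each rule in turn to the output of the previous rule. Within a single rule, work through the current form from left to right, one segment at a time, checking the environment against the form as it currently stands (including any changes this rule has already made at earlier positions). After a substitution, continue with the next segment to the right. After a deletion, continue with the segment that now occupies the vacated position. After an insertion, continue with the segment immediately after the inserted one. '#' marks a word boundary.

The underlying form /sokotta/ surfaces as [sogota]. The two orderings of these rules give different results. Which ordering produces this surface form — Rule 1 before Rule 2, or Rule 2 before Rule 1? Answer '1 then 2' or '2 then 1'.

1 then 2

Order 1 then 2:
  1 Voicing Between Vowels: [sokotta] → [sogotta]
  2 Geminate Reduction: [sogotta] → [sogota]
  result: [sogota]
Order 2 then 1:
  2 Geminate Reduction: [sokotta] → [sokota]
  1 Voicing Between Vowels: [sokota] → [sogoda]
  result: [sogoda]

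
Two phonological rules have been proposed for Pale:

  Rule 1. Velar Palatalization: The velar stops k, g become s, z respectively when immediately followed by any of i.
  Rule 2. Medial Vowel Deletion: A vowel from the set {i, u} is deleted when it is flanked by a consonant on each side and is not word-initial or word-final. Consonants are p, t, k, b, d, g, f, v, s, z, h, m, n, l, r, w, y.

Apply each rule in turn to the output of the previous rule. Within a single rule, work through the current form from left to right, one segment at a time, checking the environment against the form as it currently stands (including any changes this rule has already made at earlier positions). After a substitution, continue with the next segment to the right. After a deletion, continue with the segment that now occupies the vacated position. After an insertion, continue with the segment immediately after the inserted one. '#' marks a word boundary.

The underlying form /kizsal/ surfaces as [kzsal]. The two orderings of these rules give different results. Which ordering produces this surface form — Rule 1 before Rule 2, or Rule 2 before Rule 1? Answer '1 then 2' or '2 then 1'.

2 then 1

Order 1 then 2:
  1 Velar Palatalization: [kizsal] → [sizsal]
  2 Medial Vowel Deletion: [sizsal] → [szsal]
  result: [szsal]
Order 2 then 1:
  2 Medial Vowel Deletion: [kizsal] → [kzsal]
  1 Velar Palatalization: no change — [kzsal]
  result: [kzsal]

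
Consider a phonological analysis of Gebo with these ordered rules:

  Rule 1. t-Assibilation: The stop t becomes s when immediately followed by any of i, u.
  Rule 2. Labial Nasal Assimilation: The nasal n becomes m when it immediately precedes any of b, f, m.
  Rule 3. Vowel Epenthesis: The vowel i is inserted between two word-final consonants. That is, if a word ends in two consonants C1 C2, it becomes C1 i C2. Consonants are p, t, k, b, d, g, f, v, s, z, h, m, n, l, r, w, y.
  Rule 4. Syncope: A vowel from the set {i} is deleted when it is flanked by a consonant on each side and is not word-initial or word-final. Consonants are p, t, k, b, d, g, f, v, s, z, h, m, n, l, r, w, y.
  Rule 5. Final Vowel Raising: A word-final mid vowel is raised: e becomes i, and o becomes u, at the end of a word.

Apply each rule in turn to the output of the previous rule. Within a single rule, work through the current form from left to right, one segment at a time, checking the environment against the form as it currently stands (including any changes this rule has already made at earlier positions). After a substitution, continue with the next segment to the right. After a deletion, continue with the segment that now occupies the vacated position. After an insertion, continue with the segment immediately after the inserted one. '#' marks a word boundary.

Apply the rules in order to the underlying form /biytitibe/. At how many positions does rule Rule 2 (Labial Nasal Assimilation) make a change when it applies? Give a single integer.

Rule 1 t-Assibilation: [biytitibe] → [biysisibe]
Rule 2 Labial Nasal Assimilation: no change — [biysisibe]
Rule 3 Vowel Epenthesis: no change — [biysisibe]
Rule 4 Syncope: [biysisibe] → [byssbe]
Rule 5 Final Vowel Raising: [byssbe] → [byssbi]
Rule Rule 2 changed 0 position(s).

0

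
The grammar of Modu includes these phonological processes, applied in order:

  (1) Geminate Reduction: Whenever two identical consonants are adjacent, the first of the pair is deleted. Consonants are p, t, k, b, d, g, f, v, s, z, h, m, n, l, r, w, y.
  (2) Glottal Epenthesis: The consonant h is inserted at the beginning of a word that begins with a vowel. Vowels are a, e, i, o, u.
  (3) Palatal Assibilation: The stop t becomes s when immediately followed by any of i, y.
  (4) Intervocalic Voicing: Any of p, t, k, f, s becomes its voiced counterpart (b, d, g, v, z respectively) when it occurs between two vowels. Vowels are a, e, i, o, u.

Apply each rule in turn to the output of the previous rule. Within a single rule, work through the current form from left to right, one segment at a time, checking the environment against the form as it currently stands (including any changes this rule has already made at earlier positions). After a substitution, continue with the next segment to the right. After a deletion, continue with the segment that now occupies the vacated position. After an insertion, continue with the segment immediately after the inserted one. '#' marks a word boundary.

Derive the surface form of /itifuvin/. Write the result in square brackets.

[hizivuvin]

(1) Geminate Reduction: no change — [itifuvin]
(2) Glottal Epenthesis: [itifuvin] → [hitifuvin]
(3) Palatal Assibilation: [hitifuvin] → [hisifuvin]
(4) Intervocalic Voicing: [hisifuvin] → [hizivuvin]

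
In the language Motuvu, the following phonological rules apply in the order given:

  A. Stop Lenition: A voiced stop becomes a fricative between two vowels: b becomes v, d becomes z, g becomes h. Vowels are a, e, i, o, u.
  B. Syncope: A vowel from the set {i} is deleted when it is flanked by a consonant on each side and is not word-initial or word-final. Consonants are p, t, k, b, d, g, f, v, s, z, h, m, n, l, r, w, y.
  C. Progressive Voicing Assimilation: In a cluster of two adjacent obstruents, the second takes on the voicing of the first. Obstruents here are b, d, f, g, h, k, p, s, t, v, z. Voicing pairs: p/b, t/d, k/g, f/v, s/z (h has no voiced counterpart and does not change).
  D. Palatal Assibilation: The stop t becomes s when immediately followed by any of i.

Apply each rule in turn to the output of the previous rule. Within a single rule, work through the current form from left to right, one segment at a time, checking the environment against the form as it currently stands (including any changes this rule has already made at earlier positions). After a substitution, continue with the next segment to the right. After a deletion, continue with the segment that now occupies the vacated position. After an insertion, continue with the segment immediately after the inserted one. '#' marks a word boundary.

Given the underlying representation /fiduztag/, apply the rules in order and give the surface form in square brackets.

[fsuzdag]

A Stop Lenition: [fiduztag] → [fizuztag]
B Syncope: [fizuztag] → [fzuztag]
C Progressive Voicing Assimilation: [fzuztag] → [fsuzdag]
D Palatal Assibilation: no change — [fsuzdag]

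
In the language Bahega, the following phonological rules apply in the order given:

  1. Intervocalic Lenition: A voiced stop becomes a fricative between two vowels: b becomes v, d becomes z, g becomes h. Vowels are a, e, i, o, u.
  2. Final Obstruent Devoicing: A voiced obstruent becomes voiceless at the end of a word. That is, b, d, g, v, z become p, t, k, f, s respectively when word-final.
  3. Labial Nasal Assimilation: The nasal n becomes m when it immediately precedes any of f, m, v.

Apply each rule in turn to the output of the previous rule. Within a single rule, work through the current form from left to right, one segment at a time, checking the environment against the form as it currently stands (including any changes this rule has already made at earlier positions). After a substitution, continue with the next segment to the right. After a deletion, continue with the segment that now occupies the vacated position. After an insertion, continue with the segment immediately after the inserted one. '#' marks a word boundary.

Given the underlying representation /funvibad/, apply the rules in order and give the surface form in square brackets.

[fumvivat]

1 Intervocalic Lenition: [funvibad] → [funvivad]
2 Final Obstruent Devoicing: [funvivad] → [funvivat]
3 Labial Nasal Assimilation: [funvivat] → [fumvivat]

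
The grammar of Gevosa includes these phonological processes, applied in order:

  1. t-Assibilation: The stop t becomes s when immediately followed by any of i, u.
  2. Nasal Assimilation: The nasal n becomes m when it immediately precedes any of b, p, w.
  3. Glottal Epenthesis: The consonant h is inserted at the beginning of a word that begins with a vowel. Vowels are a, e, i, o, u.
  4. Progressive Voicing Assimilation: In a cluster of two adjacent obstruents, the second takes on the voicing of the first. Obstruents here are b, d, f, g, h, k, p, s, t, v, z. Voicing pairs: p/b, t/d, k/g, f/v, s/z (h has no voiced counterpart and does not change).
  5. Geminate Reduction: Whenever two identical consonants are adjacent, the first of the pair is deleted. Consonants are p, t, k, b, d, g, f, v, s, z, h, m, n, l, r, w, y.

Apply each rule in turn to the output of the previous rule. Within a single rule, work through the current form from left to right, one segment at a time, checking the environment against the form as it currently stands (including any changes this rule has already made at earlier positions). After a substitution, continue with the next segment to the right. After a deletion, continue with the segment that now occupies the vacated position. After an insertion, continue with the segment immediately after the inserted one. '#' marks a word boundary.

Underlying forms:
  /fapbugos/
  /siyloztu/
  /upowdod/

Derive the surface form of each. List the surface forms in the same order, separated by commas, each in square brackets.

/fapbugos/:
  1 t-Assibilation: no change — [fapbugos]
  2 Nasal Assimilation: no change — [fapbugos]
  3 Glottal Epenthesis: no change — [fapbugos]
  4 Progressive Voicing Assimilation: [fapbugos] → [fappugos]
  5 Geminate Reduction: [fappugos] → [fapugos]
/siyloztu/:
  1 t-Assibilation: [siyloztu] → [siylozsu]
  2 Nasal Assimilation: no change — [siylozsu]
  3 Glottal Epenthesis: no change — [siylozsu]
  4 Progressive Voicing Assimilation: [siylozsu] → [siylozzu]
  5 Geminate Reduction: [siylozzu] → [siylozu]
/upowdod/:
  1 t-Assibilation: no change — [upowdod]
  2 Nasal Assimilation: no change — [upowdod]
  3 Glottal Epenthesis: [upowdod] → [hupowdod]
  4 Progressive Voicing Assimilation: no change — [hupowdod]
  5 Geminate Reduction: no change — [hupowdod]

[fapugos], [siylozu], [hupowdod]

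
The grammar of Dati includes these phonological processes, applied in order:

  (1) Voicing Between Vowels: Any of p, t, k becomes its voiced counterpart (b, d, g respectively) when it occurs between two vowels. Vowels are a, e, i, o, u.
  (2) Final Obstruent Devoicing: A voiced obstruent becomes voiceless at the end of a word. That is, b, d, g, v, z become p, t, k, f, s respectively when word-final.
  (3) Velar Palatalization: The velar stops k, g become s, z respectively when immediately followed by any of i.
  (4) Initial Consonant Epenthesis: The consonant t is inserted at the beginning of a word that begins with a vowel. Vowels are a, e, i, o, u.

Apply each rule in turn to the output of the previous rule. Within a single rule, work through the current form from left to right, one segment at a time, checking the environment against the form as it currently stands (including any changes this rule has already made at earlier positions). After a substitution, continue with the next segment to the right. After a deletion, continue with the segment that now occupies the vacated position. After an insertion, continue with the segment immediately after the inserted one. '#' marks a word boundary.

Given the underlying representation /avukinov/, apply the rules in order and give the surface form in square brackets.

[tavuzinof]

(1) Voicing Between Vowels: [avukinov] → [avuginov]
(2) Final Obstruent Devoicing: [avuginov] → [avuginof]
(3) Velar Palatalization: [avuginof] → [avuzinof]
(4) Initial Consonant Epenthesis: [avuzinof] → [tavuzinof]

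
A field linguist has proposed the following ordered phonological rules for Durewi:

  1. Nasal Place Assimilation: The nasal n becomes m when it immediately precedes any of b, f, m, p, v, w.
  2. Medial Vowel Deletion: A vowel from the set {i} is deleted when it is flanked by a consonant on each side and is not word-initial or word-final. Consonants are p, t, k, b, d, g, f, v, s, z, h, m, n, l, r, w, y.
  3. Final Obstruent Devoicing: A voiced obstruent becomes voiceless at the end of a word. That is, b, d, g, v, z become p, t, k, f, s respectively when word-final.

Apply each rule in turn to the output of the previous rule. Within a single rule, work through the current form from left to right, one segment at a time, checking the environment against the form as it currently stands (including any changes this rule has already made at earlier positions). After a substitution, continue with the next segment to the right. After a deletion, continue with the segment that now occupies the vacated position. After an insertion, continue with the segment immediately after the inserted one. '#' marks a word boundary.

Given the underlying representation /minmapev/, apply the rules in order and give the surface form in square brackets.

1 Nasal Place Assimilation: [minmapev] → [mimmapev]
2 Medial Vowel Deletion: [mimmapev] → [mmmapev]
3 Final Obstruent Devoicing: [mmmapev] → [mmmapef]

[mmmapef]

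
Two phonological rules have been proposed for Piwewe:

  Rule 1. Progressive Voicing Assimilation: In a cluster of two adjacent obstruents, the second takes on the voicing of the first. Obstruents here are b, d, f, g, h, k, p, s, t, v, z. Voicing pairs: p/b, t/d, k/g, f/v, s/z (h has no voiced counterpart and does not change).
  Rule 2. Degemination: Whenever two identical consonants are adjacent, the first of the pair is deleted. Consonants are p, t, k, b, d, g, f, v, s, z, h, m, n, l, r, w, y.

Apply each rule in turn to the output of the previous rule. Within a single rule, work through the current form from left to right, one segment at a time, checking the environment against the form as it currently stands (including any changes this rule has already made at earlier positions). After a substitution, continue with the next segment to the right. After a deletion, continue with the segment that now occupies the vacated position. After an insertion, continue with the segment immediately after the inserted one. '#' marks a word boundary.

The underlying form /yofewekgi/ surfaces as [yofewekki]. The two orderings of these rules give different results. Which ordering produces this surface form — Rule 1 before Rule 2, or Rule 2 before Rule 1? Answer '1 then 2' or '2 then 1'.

Order 1 then 2:
  1 Progressive Voicing Assimilation: [yofewekgi] → [yofewekki]
  2 Degemination: [yofewekki] → [yofeweki]
  result: [yofeweki]
Order 2 then 1:
  2 Degemination: no change — [yofewekgi]
  1 Progressive Voicing Assimilation: [yofewekgi] → [yofewekki]
  result: [yofewekki]

2 then 1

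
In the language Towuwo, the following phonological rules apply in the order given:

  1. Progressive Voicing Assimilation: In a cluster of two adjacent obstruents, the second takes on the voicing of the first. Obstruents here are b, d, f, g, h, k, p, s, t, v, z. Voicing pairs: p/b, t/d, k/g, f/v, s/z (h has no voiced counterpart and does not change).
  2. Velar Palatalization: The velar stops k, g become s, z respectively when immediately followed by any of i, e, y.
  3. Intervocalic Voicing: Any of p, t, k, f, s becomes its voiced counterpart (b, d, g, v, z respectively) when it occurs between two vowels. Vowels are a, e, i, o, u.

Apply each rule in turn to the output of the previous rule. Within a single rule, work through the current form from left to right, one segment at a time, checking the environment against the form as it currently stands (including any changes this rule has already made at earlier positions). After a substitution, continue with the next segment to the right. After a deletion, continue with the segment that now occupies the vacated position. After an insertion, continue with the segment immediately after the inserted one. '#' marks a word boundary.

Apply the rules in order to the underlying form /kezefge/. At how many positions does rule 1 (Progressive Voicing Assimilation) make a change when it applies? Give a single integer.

1 Progressive Voicing Assimilation: [kezefge] → [kezefke]
2 Velar Palatalization: [kezefke] → [sezefse]
3 Intervocalic Voicing: no change — [sezefse]
Rule 1 changed 1 position(s).

1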